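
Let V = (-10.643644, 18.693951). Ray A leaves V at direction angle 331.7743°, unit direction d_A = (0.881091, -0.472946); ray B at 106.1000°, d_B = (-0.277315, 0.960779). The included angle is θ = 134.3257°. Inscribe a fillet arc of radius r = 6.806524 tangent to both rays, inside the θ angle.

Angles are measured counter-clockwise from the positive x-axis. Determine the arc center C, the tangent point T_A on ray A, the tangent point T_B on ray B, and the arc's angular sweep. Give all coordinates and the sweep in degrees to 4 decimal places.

center=(-4.8990,23.3355) T_A=(-8.1181,17.3383) T_B=(-11.4385,21.4479) sweep=45.6743

bisector direction at 38.9371° = (0.777836,0.628468)
center distance |VC| = r/sin(θ/2) = 6.806524/sin(67.1629°) = 7.385457
C = V + |VC|·bis = (-4.8990,23.3355)
T_A = V + ((C−V)·d_A)·d_A = V + 2.8664·d_A = (-8.1181,17.3383)
T_B = V + ((C−V)·d_B)·d_B = V + 2.8664·d_B = (-11.4385,21.4479)
sweep = 180° − θ = 45.6743°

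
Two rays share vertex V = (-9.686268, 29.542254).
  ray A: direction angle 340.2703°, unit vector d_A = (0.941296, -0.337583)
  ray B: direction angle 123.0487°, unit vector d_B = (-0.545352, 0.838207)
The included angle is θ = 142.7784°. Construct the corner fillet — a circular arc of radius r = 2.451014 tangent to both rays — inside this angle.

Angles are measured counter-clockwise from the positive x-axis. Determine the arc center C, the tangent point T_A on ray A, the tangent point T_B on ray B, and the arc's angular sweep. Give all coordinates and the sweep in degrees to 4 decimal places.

bisector direction at 51.6595° = (0.620334,0.784338)
center distance |VC| = r/sin(θ/2) = 2.451014/sin(71.3892°) = 2.586254
C = V + |VC|·bis = (-8.0819,31.5708)
T_A = V + ((C−V)·d_A)·d_A = V + 0.8254·d_A = (-8.9093,29.2636)
T_B = V + ((C−V)·d_B)·d_B = V + 0.8254·d_B = (-10.1364,30.2341)
sweep = 180° − θ = 37.2216°

center=(-8.0819,31.5708) T_A=(-8.9093,29.2636) T_B=(-10.1364,30.2341) sweep=37.2216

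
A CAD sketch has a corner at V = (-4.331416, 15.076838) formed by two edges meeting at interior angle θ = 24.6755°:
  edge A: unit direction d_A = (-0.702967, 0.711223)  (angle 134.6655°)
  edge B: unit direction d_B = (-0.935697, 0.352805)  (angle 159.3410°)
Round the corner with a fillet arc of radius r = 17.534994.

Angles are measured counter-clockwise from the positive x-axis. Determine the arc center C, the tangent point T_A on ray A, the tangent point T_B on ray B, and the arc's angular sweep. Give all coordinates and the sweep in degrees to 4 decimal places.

center=(-73.1588,59.7683) T_A=(-60.6875,72.0948) T_B=(-79.3452,43.3609) sweep=155.3245

bisector direction at 147.0033° = (-0.838701,0.544591)
center distance |VC| = r/sin(θ/2) = 17.534994/sin(12.3377°) = 82.064208
C = V + |VC|·bis = (-73.1588,59.7683)
T_A = V + ((C−V)·d_A)·d_A = V + 80.1689·d_A = (-60.6875,72.0948)
T_B = V + ((C−V)·d_B)·d_B = V + 80.1689·d_B = (-79.3452,43.3609)
sweep = 180° − θ = 155.3245°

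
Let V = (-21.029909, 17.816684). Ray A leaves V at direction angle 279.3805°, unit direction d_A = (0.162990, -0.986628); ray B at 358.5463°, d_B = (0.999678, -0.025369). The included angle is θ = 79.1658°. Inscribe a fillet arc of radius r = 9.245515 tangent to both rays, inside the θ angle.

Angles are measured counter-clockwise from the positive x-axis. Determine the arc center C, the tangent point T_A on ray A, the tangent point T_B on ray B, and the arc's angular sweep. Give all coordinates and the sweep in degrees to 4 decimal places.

bisector direction at 318.9634° = (0.754290,-0.656541)
center distance |VC| = r/sin(θ/2) = 9.245515/sin(39.5829°) = 14.509733
C = V + |VC|·bis = (-10.0854,8.2904)
T_A = V + ((C−V)·d_A)·d_A = V + 11.1827·d_A = (-19.2072,6.7835)
T_B = V + ((C−V)·d_B)·d_B = V + 11.1827·d_B = (-9.8508,17.5330)
sweep = 180° − θ = 100.8342°

center=(-10.0854,8.2904) T_A=(-19.2072,6.7835) T_B=(-9.8508,17.5330) sweep=100.8342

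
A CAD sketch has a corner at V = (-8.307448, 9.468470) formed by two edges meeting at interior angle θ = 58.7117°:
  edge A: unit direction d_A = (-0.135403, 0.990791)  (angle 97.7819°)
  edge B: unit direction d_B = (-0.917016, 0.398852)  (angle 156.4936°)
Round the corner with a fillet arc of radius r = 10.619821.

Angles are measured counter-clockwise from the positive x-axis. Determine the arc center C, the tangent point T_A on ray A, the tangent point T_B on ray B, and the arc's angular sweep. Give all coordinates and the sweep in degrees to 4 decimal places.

bisector direction at 127.1377° = (-0.603733,0.797186)
center distance |VC| = r/sin(θ/2) = 10.619821/sin(29.3559°) = 21.662835
C = V + |VC|·bis = (-21.3860,26.7378)
T_A = V + ((C−V)·d_A)·d_A = V + 18.8811·d_A = (-10.8640,28.1757)
T_B = V + ((C−V)·d_B)·d_B = V + 18.8811·d_B = (-25.6218,16.9992)
sweep = 180° − θ = 121.2883°

center=(-21.3860,26.7378) T_A=(-10.8640,28.1757) T_B=(-25.6218,16.9992) sweep=121.2883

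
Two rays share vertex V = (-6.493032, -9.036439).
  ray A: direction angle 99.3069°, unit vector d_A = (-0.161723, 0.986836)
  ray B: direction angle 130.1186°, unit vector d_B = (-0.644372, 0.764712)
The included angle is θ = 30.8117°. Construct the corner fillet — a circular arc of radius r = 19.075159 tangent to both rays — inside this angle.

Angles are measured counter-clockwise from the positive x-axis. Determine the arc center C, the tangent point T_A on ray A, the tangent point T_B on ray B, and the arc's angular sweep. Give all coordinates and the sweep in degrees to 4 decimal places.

bisector direction at 114.7127° = (-0.418069,0.908415)
center distance |VC| = r/sin(θ/2) = 19.075159/sin(15.4058°) = 71.804375
C = V + |VC|·bis = (-36.5122,56.1917)
T_A = V + ((C−V)·d_A)·d_A = V + 69.2243·d_A = (-17.6882,59.2766)
T_B = V + ((C−V)·d_B)·d_B = V + 69.2243·d_B = (-51.0992,43.9002)
sweep = 180° − θ = 149.1883°

center=(-36.5122,56.1917) T_A=(-17.6882,59.2766) T_B=(-51.0992,43.9002) sweep=149.1883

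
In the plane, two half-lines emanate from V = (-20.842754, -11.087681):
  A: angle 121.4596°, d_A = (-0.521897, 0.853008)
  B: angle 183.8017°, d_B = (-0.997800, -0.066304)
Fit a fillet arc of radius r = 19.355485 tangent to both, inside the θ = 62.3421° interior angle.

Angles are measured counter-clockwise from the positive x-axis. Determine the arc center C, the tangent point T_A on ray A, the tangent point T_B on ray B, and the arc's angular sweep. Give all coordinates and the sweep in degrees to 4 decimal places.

center=(-54.0519,6.1038) T_A=(-37.5415,16.2053) T_B=(-52.7685,-13.2091) sweep=117.6579

bisector direction at 152.6307° = (-0.888061,0.459725)
center distance |VC| = r/sin(θ/2) = 19.355485/sin(31.1711°) = 37.395057
C = V + |VC|·bis = (-54.0519,6.1038)
T_A = V + ((C−V)·d_A)·d_A = V + 31.9962·d_A = (-37.5415,16.2053)
T_B = V + ((C−V)·d_B)·d_B = V + 31.9962·d_B = (-52.7685,-13.2091)
sweep = 180° − θ = 117.6579°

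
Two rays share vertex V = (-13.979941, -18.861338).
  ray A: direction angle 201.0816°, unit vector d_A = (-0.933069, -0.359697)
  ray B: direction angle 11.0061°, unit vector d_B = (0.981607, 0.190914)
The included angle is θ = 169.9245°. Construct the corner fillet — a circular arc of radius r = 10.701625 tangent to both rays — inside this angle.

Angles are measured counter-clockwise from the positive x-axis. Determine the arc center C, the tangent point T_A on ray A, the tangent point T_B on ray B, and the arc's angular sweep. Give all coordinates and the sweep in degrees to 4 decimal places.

bisector direction at 286.0439° = (0.276373,-0.961050)
center distance |VC| = r/sin(θ/2) = 10.701625/sin(84.9622°) = 10.743125
C = V + |VC|·bis = (-11.0108,-29.1860)
T_A = V + ((C−V)·d_A)·d_A = V + 0.9434·d_A = (-14.8602,-19.2007)
T_B = V + ((C−V)·d_B)·d_B = V + 0.9434·d_B = (-13.0539,-18.6812)
sweep = 180° − θ = 10.0755°

center=(-11.0108,-29.1860) T_A=(-14.8602,-19.2007) T_B=(-13.0539,-18.6812) sweep=10.0755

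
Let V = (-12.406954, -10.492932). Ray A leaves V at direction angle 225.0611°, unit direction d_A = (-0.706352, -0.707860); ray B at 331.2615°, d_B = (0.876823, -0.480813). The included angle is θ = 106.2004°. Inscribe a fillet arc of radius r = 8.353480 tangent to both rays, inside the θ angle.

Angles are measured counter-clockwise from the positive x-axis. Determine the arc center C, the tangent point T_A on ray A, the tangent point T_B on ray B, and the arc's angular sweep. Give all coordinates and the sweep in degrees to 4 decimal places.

center=(-10.9240,-20.8331) T_A=(-16.8371,-14.9326) T_B=(-6.9076,-13.5086) sweep=73.7996

bisector direction at 278.1613° = (0.141960,-0.989872)
center distance |VC| = r/sin(θ/2) = 8.353480/sin(53.1002°) = 10.445940
C = V + |VC|·bis = (-10.9240,-20.8331)
T_A = V + ((C−V)·d_A)·d_A = V + 6.2719·d_A = (-16.8371,-14.9326)
T_B = V + ((C−V)·d_B)·d_B = V + 6.2719·d_B = (-6.9076,-13.5086)
sweep = 180° − θ = 73.7996°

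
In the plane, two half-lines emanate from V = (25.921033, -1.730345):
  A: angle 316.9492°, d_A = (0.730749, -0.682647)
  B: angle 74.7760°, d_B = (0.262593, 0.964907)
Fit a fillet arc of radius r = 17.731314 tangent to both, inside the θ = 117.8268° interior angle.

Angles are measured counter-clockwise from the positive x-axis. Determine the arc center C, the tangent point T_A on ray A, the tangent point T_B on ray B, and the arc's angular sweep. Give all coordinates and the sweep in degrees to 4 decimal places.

center=(45.8374,3.9289) T_A=(33.7331,-9.0282) T_B=(28.7283,8.5850) sweep=62.1732

bisector direction at 15.8626° = (0.961920,0.273331)
center distance |VC| = r/sin(θ/2) = 17.731314/sin(58.9134°) = 20.704770
C = V + |VC|·bis = (45.8374,3.9289)
T_A = V + ((C−V)·d_A)·d_A = V + 10.6906·d_A = (33.7331,-9.0282)
T_B = V + ((C−V)·d_B)·d_B = V + 10.6906·d_B = (28.7283,8.5850)
sweep = 180° − θ = 62.1732°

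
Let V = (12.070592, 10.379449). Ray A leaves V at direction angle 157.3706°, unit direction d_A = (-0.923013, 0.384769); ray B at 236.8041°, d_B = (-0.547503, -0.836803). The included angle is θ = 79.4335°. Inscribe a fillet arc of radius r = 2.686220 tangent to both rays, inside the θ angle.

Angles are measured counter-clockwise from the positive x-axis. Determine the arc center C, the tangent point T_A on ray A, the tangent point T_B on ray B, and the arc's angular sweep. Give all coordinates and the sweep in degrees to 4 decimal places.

center=(8.0523,9.1442) T_A=(9.0859,11.6237) T_B=(10.3002,7.6735) sweep=100.5665

bisector direction at 197.0873° = (-0.955858,-0.293829)
center distance |VC| = r/sin(θ/2) = 2.686220/sin(39.7167°) = 4.203835
C = V + |VC|·bis = (8.0523,9.1442)
T_A = V + ((C−V)·d_A)·d_A = V + 3.2336·d_A = (9.0859,11.6237)
T_B = V + ((C−V)·d_B)·d_B = V + 3.2336·d_B = (10.3002,7.6735)
sweep = 180° − θ = 100.5665°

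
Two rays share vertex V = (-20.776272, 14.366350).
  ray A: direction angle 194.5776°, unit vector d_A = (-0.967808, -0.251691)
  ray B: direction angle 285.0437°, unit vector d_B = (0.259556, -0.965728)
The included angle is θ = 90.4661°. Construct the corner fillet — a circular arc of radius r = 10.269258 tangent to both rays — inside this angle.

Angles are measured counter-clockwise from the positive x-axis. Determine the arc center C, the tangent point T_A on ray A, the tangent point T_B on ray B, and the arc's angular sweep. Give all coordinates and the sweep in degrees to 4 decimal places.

bisector direction at 239.8106° = (-0.502859,-0.864368)
center distance |VC| = r/sin(θ/2) = 10.269258/sin(45.2330°) = 14.464211
C = V + |VC|·bis = (-28.0497,1.8639)
T_A = V + ((C−V)·d_A)·d_A = V + 10.1861·d_A = (-30.6344,11.8026)
T_B = V + ((C−V)·d_B)·d_B = V + 10.1861·d_B = (-18.1324,4.5294)
sweep = 180° − θ = 89.5339°

center=(-28.0497,1.8639) T_A=(-30.6344,11.8026) T_B=(-18.1324,4.5294) sweep=89.5339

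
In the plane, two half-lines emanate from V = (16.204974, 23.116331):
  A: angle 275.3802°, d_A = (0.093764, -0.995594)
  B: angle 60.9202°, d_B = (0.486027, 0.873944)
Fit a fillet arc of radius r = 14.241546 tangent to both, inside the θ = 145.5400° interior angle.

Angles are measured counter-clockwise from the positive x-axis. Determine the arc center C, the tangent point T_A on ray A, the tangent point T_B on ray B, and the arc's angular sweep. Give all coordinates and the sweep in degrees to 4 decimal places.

bisector direction at 348.1502° = (0.978689,-0.205347)
center distance |VC| = r/sin(θ/2) = 14.241546/sin(72.7700°) = 14.910687
C = V + |VC|·bis = (30.7979,20.0545)
T_A = V + ((C−V)·d_A)·d_A = V + 4.4167·d_A = (16.6191,18.7191)
T_B = V + ((C−V)·d_B)·d_B = V + 4.4167·d_B = (18.3516,26.9762)
sweep = 180° − θ = 34.4600°

center=(30.7979,20.0545) T_A=(16.6191,18.7191) T_B=(18.3516,26.9762) sweep=34.4600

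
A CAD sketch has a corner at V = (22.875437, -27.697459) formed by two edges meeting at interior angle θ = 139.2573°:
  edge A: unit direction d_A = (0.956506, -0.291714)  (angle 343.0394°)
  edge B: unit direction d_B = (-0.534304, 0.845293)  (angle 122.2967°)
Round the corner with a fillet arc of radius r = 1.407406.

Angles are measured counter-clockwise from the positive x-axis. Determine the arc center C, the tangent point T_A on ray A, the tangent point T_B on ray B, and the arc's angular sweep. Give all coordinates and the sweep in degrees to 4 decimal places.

center=(23.7859,-26.5037) T_A=(23.3753,-27.8499) T_B=(22.5962,-27.2557) sweep=40.7427

bisector direction at 52.6680° = (0.606432,0.795135)
center distance |VC| = r/sin(θ/2) = 1.407406/sin(69.6286°) = 1.501303
C = V + |VC|·bis = (23.7859,-26.5037)
T_A = V + ((C−V)·d_A)·d_A = V + 0.5226·d_A = (23.3753,-27.8499)
T_B = V + ((C−V)·d_B)·d_B = V + 0.5226·d_B = (22.5962,-27.2557)
sweep = 180° − θ = 40.7427°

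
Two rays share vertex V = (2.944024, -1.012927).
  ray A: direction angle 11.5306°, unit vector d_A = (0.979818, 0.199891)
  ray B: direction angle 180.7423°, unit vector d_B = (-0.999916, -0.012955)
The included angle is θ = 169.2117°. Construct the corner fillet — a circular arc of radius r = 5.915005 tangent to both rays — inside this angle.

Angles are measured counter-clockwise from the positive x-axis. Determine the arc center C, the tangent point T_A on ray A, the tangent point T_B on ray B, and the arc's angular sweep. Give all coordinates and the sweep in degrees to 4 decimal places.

bisector direction at 96.1365° = (-0.106897,0.994270)
center distance |VC| = r/sin(θ/2) = 5.915005/sin(84.6059°) = 5.941316
C = V + |VC|·bis = (2.3089,4.8943)
T_A = V + ((C−V)·d_A)·d_A = V + 0.5585·d_A = (3.4913,-0.9013)
T_B = V + ((C−V)·d_B)·d_B = V + 0.5585·d_B = (2.3855,-1.0202)
sweep = 180° − θ = 10.7883°

center=(2.3089,4.8943) T_A=(3.4913,-0.9013) T_B=(2.3855,-1.0202) sweep=10.7883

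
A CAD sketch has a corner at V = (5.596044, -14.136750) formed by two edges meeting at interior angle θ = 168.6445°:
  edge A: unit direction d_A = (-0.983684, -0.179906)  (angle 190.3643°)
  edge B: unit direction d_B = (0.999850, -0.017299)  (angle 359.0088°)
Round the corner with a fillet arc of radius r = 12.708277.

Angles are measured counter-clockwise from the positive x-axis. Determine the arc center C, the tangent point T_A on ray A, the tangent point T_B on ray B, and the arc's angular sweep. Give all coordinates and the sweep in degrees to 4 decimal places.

bisector direction at 274.6866° = (0.081705,-0.996657)
center distance |VC| = r/sin(θ/2) = 12.708277/sin(84.3222°) = 12.770930
C = V + |VC|·bis = (6.6395,-26.8650)
T_A = V + ((C−V)·d_A)·d_A = V + 1.2635·d_A = (4.3532,-14.3641)
T_B = V + ((C−V)·d_B)·d_B = V + 1.2635·d_B = (6.8593,-14.1586)
sweep = 180° − θ = 11.3555°

center=(6.6395,-26.8650) T_A=(4.3532,-14.3641) T_B=(6.8593,-14.1586) sweep=11.3555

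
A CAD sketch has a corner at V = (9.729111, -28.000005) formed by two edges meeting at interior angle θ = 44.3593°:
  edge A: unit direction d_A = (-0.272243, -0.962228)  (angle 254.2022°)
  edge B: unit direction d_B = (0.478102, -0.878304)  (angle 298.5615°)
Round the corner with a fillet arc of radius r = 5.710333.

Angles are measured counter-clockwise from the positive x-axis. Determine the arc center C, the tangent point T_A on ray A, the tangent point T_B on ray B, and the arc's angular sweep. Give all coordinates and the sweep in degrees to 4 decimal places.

center=(11.4105,-43.0325) T_A=(5.9158,-41.4779) T_B=(16.4259,-40.3024) sweep=135.6407

bisector direction at 276.3818° = (0.111154,-0.993803)
center distance |VC| = r/sin(θ/2) = 5.710333/sin(22.1796°) = 15.126232
C = V + |VC|·bis = (11.4105,-43.0325)
T_A = V + ((C−V)·d_A)·d_A = V + 14.0070·d_A = (5.9158,-41.4779)
T_B = V + ((C−V)·d_B)·d_B = V + 14.0070·d_B = (16.4259,-40.3024)
sweep = 180° − θ = 135.6407°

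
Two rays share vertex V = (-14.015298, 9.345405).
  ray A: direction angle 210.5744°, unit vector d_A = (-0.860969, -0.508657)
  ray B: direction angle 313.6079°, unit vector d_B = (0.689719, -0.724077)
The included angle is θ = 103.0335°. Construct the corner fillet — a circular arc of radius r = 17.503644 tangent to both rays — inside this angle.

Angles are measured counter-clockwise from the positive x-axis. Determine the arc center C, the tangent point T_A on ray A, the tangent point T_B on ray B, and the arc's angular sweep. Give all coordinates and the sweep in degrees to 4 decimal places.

bisector direction at 262.0912° = (-0.137598,-0.990488)
center distance |VC| = r/sin(θ/2) = 17.503644/sin(51.5168°) = 22.360584
C = V + |VC|·bis = (-17.0921,-12.8025)
T_A = V + ((C−V)·d_A)·d_A = V + 13.9147·d_A = (-25.9954,2.2676)
T_B = V + ((C−V)·d_B)·d_B = V + 13.9147·d_B = (-4.4181,-0.7299)
sweep = 180° − θ = 76.9665°

center=(-17.0921,-12.8025) T_A=(-25.9954,2.2676) T_B=(-4.4181,-0.7299) sweep=76.9665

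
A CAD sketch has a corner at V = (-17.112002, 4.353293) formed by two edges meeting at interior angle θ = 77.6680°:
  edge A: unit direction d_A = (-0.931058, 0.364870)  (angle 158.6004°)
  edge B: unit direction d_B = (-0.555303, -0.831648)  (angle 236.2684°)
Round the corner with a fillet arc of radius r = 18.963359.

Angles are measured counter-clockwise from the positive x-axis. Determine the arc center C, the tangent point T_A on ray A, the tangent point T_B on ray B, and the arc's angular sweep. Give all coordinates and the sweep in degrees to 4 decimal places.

center=(-45.9641,-4.7074) T_A=(-39.0450,12.9486) T_B=(-30.1933,-15.2379) sweep=102.3320

bisector direction at 197.4344° = (-0.954061,-0.299614)
center distance |VC| = r/sin(θ/2) = 18.963359/sin(38.8340°) = 30.241400
C = V + |VC|·bis = (-45.9641,-4.7074)
T_A = V + ((C−V)·d_A)·d_A = V + 23.5570·d_A = (-39.0450,12.9486)
T_B = V + ((C−V)·d_B)·d_B = V + 23.5570·d_B = (-30.1933,-15.2379)
sweep = 180° − θ = 102.3320°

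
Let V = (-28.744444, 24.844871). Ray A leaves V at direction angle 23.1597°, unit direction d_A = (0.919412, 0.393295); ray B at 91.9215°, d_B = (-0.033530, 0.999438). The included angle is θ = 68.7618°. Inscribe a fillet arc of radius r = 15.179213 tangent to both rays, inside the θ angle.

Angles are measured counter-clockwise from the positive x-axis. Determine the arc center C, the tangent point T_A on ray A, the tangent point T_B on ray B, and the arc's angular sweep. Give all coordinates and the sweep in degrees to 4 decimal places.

bisector direction at 57.5406° = (0.536702,0.843772)
center distance |VC| = r/sin(θ/2) = 15.179213/sin(34.3809°) = 26.880521
C = V + |VC|·bis = (-14.3176,47.5259)
T_A = V + ((C−V)·d_A)·d_A = V + 22.1845·d_A = (-8.3477,33.5699)
T_B = V + ((C−V)·d_B)·d_B = V + 22.1845·d_B = (-29.4883,47.0169)
sweep = 180° − θ = 111.2382°

center=(-14.3176,47.5259) T_A=(-8.3477,33.5699) T_B=(-29.4883,47.0169) sweep=111.2382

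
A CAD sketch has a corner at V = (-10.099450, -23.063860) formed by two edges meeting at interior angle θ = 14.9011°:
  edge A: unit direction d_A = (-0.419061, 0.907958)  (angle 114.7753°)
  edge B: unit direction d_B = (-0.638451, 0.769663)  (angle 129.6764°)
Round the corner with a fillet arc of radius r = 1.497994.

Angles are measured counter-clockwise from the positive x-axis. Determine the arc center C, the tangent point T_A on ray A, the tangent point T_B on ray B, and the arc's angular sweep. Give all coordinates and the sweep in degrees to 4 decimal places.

bisector direction at 122.2259° = (-0.533258,0.845953)
center distance |VC| = r/sin(θ/2) = 1.497994/sin(7.4505°) = 11.552315
C = V + |VC|·bis = (-16.2598,-13.2911)
T_A = V + ((C−V)·d_A)·d_A = V + 11.4548·d_A = (-14.8997,-12.6634)
T_B = V + ((C−V)·d_B)·d_B = V + 11.4548·d_B = (-17.4128,-14.2475)
sweep = 180° − θ = 165.0989°

center=(-16.2598,-13.2911) T_A=(-14.8997,-12.6634) T_B=(-17.4128,-14.2475) sweep=165.0989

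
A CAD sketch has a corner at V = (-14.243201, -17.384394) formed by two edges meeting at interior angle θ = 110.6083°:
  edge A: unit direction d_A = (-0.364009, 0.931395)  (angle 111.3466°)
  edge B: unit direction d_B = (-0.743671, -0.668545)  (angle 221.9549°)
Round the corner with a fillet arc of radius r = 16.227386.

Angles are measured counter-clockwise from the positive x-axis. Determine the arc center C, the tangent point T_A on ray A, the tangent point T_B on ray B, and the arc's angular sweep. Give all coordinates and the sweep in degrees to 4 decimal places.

center=(-33.4468,-12.8274) T_A=(-18.3327,-6.9205) T_B=(-22.5981,-24.8953) sweep=69.3917

bisector direction at 166.6508° = (-0.972981,0.230886)
center distance |VC| = r/sin(θ/2) = 16.227386/sin(55.3041°) = 19.736897
C = V + |VC|·bis = (-33.4468,-12.8274)
T_A = V + ((C−V)·d_A)·d_A = V + 11.2346·d_A = (-18.3327,-6.9205)
T_B = V + ((C−V)·d_B)·d_B = V + 11.2346·d_B = (-22.5981,-24.8953)
sweep = 180° − θ = 69.3917°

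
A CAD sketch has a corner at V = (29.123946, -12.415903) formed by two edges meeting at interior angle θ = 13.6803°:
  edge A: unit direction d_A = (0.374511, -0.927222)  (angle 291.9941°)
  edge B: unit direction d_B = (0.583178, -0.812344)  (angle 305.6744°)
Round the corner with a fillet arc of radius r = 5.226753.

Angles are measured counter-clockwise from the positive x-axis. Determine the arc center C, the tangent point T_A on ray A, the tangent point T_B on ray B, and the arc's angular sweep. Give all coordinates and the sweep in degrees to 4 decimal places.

center=(50.2889,-50.8604) T_A=(45.4426,-52.8179) T_B=(54.5349,-47.8123) sweep=166.3197

bisector direction at 298.8342° = (0.482277,-0.876019)
center distance |VC| = r/sin(θ/2) = 5.226753/sin(6.8402°) = 43.885504
C = V + |VC|·bis = (50.2889,-50.8604)
T_A = V + ((C−V)·d_A)·d_A = V + 43.5731·d_A = (45.4426,-52.8179)
T_B = V + ((C−V)·d_B)·d_B = V + 43.5731·d_B = (54.5349,-47.8123)
sweep = 180° − θ = 166.3197°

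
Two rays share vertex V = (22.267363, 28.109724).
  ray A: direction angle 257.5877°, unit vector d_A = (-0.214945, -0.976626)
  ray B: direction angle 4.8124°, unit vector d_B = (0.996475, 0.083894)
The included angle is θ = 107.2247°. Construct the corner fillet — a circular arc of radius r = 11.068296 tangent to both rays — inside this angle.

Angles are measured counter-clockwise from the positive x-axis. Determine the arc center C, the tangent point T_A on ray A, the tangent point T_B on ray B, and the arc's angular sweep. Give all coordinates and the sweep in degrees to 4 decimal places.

bisector direction at 311.2000° = (0.658690,-0.752414)
center distance |VC| = r/sin(θ/2) = 11.068296/sin(53.6123°) = 13.749066
C = V + |VC|·bis = (31.3237,17.7647)
T_A = V + ((C−V)·d_A)·d_A = V + 8.1566·d_A = (20.5141,20.1438)
T_B = V + ((C−V)·d_B)·d_B = V + 8.1566·d_B = (30.3952,28.7940)
sweep = 180° − θ = 72.7753°

center=(31.3237,17.7647) T_A=(20.5141,20.1438) T_B=(30.3952,28.7940) sweep=72.7753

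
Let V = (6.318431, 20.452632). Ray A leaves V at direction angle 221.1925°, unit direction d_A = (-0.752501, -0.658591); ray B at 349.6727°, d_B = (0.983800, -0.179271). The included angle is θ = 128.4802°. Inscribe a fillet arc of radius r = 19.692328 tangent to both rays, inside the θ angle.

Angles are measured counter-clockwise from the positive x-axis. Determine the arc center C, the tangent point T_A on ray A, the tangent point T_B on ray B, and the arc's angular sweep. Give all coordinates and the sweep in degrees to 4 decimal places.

center=(12.1369,-0.6242) T_A=(-0.8323,14.1943) T_B=(15.6671,18.7491) sweep=51.5198

bisector direction at 285.4326° = (0.266105,-0.963944)
center distance |VC| = r/sin(θ/2) = 19.692328/sin(64.2401°) = 21.865225
C = V + |VC|·bis = (12.1369,-0.6242)
T_A = V + ((C−V)·d_A)·d_A = V + 9.5026·d_A = (-0.8323,14.1943)
T_B = V + ((C−V)·d_B)·d_B = V + 9.5026·d_B = (15.6671,18.7491)
sweep = 180° − θ = 51.5198°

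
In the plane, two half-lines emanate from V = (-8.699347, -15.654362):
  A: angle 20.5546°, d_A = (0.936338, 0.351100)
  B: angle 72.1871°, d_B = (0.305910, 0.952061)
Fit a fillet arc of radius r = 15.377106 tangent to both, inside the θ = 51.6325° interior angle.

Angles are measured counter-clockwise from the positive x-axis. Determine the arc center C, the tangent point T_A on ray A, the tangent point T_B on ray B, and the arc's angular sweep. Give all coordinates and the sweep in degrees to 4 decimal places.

bisector direction at 46.3709° = (0.689988,0.723821)
center distance |VC| = r/sin(θ/2) = 15.377106/sin(25.8163°) = 35.310184
C = V + |VC|·bis = (15.6643,9.9039)
T_A = V + ((C−V)·d_A)·d_A = V + 31.7861·d_A = (21.0632,-4.4943)
T_B = V + ((C−V)·d_B)·d_B = V + 31.7861·d_B = (1.0243,14.6079)
sweep = 180° − θ = 128.3675°

center=(15.6643,9.9039) T_A=(21.0632,-4.4943) T_B=(1.0243,14.6079) sweep=128.3675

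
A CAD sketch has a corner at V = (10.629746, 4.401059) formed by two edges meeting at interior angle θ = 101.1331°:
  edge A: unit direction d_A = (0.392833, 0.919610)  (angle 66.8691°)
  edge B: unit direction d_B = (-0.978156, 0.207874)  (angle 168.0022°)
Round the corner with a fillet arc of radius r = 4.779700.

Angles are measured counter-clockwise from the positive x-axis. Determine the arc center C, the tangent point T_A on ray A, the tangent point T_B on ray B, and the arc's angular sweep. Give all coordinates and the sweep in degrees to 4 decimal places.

center=(7.7784,9.8935) T_A=(12.1739,8.0158) T_B=(6.7848,5.2182) sweep=78.8669

bisector direction at 117.4356° = (-0.460752,0.887529)
center distance |VC| = r/sin(θ/2) = 4.779700/sin(50.5665°) = 6.188412
C = V + |VC|·bis = (7.7784,9.8935)
T_A = V + ((C−V)·d_A)·d_A = V + 3.9308·d_A = (12.1739,8.0158)
T_B = V + ((C−V)·d_B)·d_B = V + 3.9308·d_B = (6.7848,5.2182)
sweep = 180° − θ = 78.8669°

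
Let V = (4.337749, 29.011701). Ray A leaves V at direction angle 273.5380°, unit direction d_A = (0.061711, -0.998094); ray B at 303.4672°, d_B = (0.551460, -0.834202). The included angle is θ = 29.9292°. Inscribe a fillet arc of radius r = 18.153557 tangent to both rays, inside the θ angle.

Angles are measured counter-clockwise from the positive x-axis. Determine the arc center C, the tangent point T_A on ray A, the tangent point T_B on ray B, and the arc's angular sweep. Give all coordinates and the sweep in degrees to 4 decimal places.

bisector direction at 288.5026° = (0.317348,-0.948309)
center distance |VC| = r/sin(θ/2) = 18.153557/sin(14.9646°) = 70.302077
C = V + |VC|·bis = (26.6480,-37.6564)
T_A = V + ((C−V)·d_A)·d_A = V + 67.9178·d_A = (8.5290,-38.7767)
T_B = V + ((C−V)·d_B)·d_B = V + 67.9178·d_B = (41.7917,-27.6455)
sweep = 180° − θ = 150.0708°

center=(26.6480,-37.6564) T_A=(8.5290,-38.7767) T_B=(41.7917,-27.6455) sweep=150.0708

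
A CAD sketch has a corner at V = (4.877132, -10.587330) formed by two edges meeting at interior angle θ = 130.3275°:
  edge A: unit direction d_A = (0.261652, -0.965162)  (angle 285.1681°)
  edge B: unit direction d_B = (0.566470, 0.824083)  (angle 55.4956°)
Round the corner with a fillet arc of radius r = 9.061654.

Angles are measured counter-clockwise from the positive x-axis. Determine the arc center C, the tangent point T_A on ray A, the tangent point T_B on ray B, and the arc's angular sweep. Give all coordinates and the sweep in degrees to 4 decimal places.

bisector direction at 350.3318° = (0.985797,-0.167941)
center distance |VC| = r/sin(θ/2) = 9.061654/sin(65.1637°) = 9.985163
C = V + |VC|·bis = (14.7205,-12.2643)
T_A = V + ((C−V)·d_A)·d_A = V + 4.1940·d_A = (5.9745,-14.6353)
T_B = V + ((C−V)·d_B)·d_B = V + 4.1940·d_B = (7.2529,-7.1311)
sweep = 180° − θ = 49.6725°

center=(14.7205,-12.2643) T_A=(5.9745,-14.6353) T_B=(7.2529,-7.1311) sweep=49.6725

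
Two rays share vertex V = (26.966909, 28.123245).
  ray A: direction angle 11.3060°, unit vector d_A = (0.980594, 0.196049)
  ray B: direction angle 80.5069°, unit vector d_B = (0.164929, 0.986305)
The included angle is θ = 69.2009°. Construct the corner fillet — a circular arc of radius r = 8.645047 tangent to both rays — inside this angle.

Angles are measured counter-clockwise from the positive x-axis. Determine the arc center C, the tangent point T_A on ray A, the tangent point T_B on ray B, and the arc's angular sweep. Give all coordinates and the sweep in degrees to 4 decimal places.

center=(37.5604,39.0573) T_A=(39.2552,30.5800) T_B=(29.0337,40.4831) sweep=110.7991

bisector direction at 45.9064° = (0.695832,0.718205)
center distance |VC| = r/sin(θ/2) = 8.645047/sin(34.6005°) = 15.224168
C = V + |VC|·bis = (37.5604,39.0573)
T_A = V + ((C−V)·d_A)·d_A = V + 12.5315·d_A = (39.2552,30.5800)
T_B = V + ((C−V)·d_B)·d_B = V + 12.5315·d_B = (29.0337,40.4831)
sweep = 180° − θ = 110.7991°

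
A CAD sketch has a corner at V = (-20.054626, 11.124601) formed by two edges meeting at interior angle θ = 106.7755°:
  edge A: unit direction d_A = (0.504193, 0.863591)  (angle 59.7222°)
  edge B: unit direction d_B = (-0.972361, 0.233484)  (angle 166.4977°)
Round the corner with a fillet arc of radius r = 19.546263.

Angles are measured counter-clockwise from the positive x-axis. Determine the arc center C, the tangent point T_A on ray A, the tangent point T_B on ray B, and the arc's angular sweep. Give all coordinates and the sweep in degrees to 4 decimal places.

center=(-29.6123,33.5215) T_A=(-12.7323,23.6664) T_B=(-34.1760,14.5155) sweep=73.2245

bisector direction at 113.1099° = (-0.392497,0.919753)
center distance |VC| = r/sin(θ/2) = 19.546263/sin(53.3877°) = 24.350949
C = V + |VC|·bis = (-29.6123,33.5215)
T_A = V + ((C−V)·d_A)·d_A = V + 14.5228·d_A = (-12.7323,23.6664)
T_B = V + ((C−V)·d_B)·d_B = V + 14.5228·d_B = (-34.1760,14.5155)
sweep = 180° − θ = 73.2245°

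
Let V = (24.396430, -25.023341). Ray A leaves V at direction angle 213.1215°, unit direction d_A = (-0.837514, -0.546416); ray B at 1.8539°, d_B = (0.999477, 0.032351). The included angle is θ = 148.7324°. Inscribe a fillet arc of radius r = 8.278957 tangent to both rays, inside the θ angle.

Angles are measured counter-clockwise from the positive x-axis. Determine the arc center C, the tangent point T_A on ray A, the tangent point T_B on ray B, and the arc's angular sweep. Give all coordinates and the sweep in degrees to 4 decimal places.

bisector direction at 287.4877° = (0.300501,-0.953781)
center distance |VC| = r/sin(θ/2) = 8.278957/sin(74.3662°) = 8.597014
C = V + |VC|·bis = (26.9798,-33.2230)
T_A = V + ((C−V)·d_A)·d_A = V + 2.3168·d_A = (22.4561,-26.2893)
T_B = V + ((C−V)·d_B)·d_B = V + 2.3168·d_B = (26.7120,-24.9484)
sweep = 180° − θ = 31.2676°

center=(26.9798,-33.2230) T_A=(22.4561,-26.2893) T_B=(26.7120,-24.9484) sweep=31.2676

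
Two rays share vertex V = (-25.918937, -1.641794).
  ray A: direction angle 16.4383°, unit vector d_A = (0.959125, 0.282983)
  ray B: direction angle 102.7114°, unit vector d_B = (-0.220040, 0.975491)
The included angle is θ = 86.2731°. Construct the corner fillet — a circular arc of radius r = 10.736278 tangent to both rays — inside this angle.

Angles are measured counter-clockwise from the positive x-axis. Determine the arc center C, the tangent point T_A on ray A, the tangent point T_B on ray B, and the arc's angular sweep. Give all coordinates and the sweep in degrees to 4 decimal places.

center=(-17.9671,11.8982) T_A=(-14.9289,1.6007) T_B=(-28.4402,9.5357) sweep=93.7269

bisector direction at 59.5748° = (0.506412,0.862291)
center distance |VC| = r/sin(θ/2) = 10.736278/sin(43.1365°) = 15.702295
C = V + |VC|·bis = (-17.9671,11.8982)
T_A = V + ((C−V)·d_A)·d_A = V + 11.4584·d_A = (-14.9289,1.6007)
T_B = V + ((C−V)·d_B)·d_B = V + 11.4584·d_B = (-28.4402,9.5357)
sweep = 180° − θ = 93.7269°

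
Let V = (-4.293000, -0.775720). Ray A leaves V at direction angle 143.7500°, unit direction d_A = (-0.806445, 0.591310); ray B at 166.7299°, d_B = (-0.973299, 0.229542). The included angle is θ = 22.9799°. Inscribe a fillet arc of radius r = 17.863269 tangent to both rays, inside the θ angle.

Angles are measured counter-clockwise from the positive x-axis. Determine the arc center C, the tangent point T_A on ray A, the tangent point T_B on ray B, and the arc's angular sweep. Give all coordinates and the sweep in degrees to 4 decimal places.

bisector direction at 155.2400° = (-0.908070,0.418819)
center distance |VC| = r/sin(θ/2) = 17.863269/sin(11.4900°) = 89.676825
C = V + |VC|·bis = (-85.7258,36.7826)
T_A = V + ((C−V)·d_A)·d_A = V + 87.8797·d_A = (-75.1631,51.1884)
T_B = V + ((C−V)·d_B)·d_B = V + 87.8797·d_B = (-89.8262,19.3963)
sweep = 180° − θ = 157.0201°

center=(-85.7258,36.7826) T_A=(-75.1631,51.1884) T_B=(-89.8262,19.3963) sweep=157.0201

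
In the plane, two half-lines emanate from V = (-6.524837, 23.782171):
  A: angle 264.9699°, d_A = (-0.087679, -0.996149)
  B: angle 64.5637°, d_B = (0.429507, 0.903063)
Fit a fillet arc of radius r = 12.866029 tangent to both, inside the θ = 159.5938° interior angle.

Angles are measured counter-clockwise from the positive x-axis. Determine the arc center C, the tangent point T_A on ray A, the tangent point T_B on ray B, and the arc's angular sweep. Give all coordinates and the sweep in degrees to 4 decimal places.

center=(6.0886,20.3473) T_A=(-6.7279,21.4754) T_B=(-5.5302,25.8734) sweep=20.4062

bisector direction at 344.7668° = (0.964864,-0.262748)
center distance |VC| = r/sin(θ/2) = 12.866029/sin(79.7969°) = 13.072761
C = V + |VC|·bis = (6.0886,20.3473)
T_A = V + ((C−V)·d_A)·d_A = V + 2.3157·d_A = (-6.7279,21.4754)
T_B = V + ((C−V)·d_B)·d_B = V + 2.3157·d_B = (-5.5302,25.8734)
sweep = 180° − θ = 20.4062°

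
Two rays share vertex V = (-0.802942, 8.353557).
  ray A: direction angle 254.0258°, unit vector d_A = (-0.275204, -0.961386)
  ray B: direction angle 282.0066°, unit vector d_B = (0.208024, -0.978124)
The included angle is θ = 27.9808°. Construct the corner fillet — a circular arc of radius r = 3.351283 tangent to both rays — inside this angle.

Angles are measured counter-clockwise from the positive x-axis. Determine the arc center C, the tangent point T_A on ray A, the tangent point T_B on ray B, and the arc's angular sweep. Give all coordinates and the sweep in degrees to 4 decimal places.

bisector direction at 268.0162° = (-0.034617,-0.999401)
center distance |VC| = r/sin(θ/2) = 3.351283/sin(13.9904°) = 13.862063
C = V + |VC|·bis = (-1.2828,-5.5002)
T_A = V + ((C−V)·d_A)·d_A = V + 13.4509·d_A = (-4.5047,-4.5779)
T_B = V + ((C−V)·d_B)·d_B = V + 13.4509·d_B = (1.9952,-4.8030)
sweep = 180° − θ = 152.0192°

center=(-1.2828,-5.5002) T_A=(-4.5047,-4.5779) T_B=(1.9952,-4.8030) sweep=152.0192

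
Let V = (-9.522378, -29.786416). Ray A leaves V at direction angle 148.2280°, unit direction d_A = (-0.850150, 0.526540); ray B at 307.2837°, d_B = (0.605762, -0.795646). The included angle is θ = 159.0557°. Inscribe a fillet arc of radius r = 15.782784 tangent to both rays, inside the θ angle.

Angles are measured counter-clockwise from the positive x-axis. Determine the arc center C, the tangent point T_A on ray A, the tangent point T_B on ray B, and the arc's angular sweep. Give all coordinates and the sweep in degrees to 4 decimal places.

bisector direction at 227.7559° = (-0.672291,-0.740287)
center distance |VC| = r/sin(θ/2) = 15.782784/sin(79.5279°) = 16.050125
C = V + |VC|·bis = (-20.3127,-41.6681)
T_A = V + ((C−V)·d_A)·d_A = V + 2.9172·d_A = (-12.0025,-28.2504)
T_B = V + ((C−V)·d_B)·d_B = V + 2.9172·d_B = (-7.7552,-32.1075)
sweep = 180° − θ = 20.9443°

center=(-20.3127,-41.6681) T_A=(-12.0025,-28.2504) T_B=(-7.7552,-32.1075) sweep=20.9443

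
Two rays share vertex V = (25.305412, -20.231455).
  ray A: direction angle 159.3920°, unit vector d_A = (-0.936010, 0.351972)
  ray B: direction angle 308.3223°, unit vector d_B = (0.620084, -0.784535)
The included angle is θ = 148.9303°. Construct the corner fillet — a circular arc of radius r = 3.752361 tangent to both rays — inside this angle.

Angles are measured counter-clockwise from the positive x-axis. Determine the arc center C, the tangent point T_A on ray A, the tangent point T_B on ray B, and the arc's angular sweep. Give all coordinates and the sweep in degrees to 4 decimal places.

center=(23.0084,-23.3766) T_A=(24.3291,-19.8643) T_B=(25.9522,-21.0498) sweep=31.0697

bisector direction at 233.8571° = (-0.589800,-0.807549)
center distance |VC| = r/sin(θ/2) = 3.752361/sin(74.4651°) = 3.894641
C = V + |VC|·bis = (23.0084,-23.3766)
T_A = V + ((C−V)·d_A)·d_A = V + 1.0431·d_A = (24.3291,-19.8643)
T_B = V + ((C−V)·d_B)·d_B = V + 1.0431·d_B = (25.9522,-21.0498)
sweep = 180° − θ = 31.0697°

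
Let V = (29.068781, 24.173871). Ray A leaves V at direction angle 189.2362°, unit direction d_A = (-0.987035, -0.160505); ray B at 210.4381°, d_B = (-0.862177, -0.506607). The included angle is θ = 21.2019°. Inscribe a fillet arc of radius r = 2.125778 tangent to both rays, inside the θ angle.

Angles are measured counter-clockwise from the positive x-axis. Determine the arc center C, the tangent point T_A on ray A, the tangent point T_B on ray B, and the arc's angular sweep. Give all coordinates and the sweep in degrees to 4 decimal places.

center=(18.1993,20.2526) T_A=(17.8581,22.3509) T_B=(19.2762,18.4199) sweep=158.7981

bisector direction at 199.8371° = (-0.940661,-0.339348)
center distance |VC| = r/sin(θ/2) = 2.125778/sin(10.6009°) = 11.555173
C = V + |VC|·bis = (18.1993,20.2526)
T_A = V + ((C−V)·d_A)·d_A = V + 11.3580·d_A = (17.8581,22.3509)
T_B = V + ((C−V)·d_B)·d_B = V + 11.3580·d_B = (19.2762,18.4199)
sweep = 180° − θ = 158.7981°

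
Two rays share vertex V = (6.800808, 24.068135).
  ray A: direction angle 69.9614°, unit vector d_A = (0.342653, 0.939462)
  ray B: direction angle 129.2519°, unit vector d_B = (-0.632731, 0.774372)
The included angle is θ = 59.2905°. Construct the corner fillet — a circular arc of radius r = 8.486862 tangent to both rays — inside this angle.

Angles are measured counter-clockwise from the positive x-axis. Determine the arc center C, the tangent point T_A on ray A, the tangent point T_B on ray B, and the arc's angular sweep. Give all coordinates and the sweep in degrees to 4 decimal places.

center=(3.9374,40.9856) T_A=(11.9105,38.0775) T_B=(-2.6346,35.6157) sweep=120.7095

bisector direction at 99.6067° = (-0.166883,0.985977)
center distance |VC| = r/sin(θ/2) = 8.486862/sin(29.6453°) = 17.158056
C = V + |VC|·bis = (3.9374,40.9856)
T_A = V + ((C−V)·d_A)·d_A = V + 14.9121·d_A = (11.9105,38.0775)
T_B = V + ((C−V)·d_B)·d_B = V + 14.9121·d_B = (-2.6346,35.6157)
sweep = 180° − θ = 120.7095°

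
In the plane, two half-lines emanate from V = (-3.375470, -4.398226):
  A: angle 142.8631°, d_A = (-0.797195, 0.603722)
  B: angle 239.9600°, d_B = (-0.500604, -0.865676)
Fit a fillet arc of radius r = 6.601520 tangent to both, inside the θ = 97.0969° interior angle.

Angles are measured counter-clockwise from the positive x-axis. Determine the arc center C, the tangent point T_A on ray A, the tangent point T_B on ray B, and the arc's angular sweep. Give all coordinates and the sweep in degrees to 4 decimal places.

center=(-12.0091,-6.1409) T_A=(-8.0236,-0.8782) T_B=(-6.2943,-9.4456) sweep=82.9031

bisector direction at 191.4116° = (-0.980231,-0.197855)
center distance |VC| = r/sin(θ/2) = 6.601520/sin(48.5485°) = 8.807713
C = V + |VC|·bis = (-12.0091,-6.1409)
T_A = V + ((C−V)·d_A)·d_A = V + 5.8306·d_A = (-8.0236,-0.8782)
T_B = V + ((C−V)·d_B)·d_B = V + 5.8306·d_B = (-6.2943,-9.4456)
sweep = 180° − θ = 82.9031°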